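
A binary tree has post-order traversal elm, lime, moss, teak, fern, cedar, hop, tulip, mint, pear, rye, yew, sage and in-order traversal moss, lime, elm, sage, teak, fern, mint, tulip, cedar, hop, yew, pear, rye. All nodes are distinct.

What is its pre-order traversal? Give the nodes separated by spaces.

sage moss lime elm yew mint fern teak tulip hop cedar rye pear

The last element of post-order is the root; it splits in-order into left and right subtrees.
Root sage: left subtree has 3 nodes {moss, lime, elm}, right has 9 {teak, fern, mint, tulip, cedar, hop, yew, pear, rye}.
  Root moss: left subtree has 0 nodes { }, right has 2 {lime, elm}.
    Root lime: left subtree has 0 nodes { }, right has 1 {elm}.
  Root yew: left subtree has 6 nodes {teak, fern, mint, tulip, cedar, hop}, right has 2 {pear, rye}.
    Root mint: left subtree has 2 nodes {teak, fern}, right has 3 {tulip, cedar, hop}.
      Root fern: left subtree has 1 node {teak}, right has 0 { }.
      Root tulip: left subtree has 0 nodes { }, right has 2 {cedar, hop}.
        Root hop: left subtree has 1 node {cedar}, right has 0 { }.
    Root rye: left subtree has 1 node {pear}, right has 0 { }.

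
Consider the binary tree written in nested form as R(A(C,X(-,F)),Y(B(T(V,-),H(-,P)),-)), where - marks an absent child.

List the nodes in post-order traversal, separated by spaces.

C F X A V T P H B Y R

Post-order visits the left subtree, then the right subtree, then the node.
At R: go left to A.
  At A: go left to C.
    C is a leaf — visit C.
  At A: go right to X.
    At X: no left child.
    At X: go right to F.
      F is a leaf — visit F.
    Visit X.
  Visit A.
At R: go right to Y.
  At Y: go left to B.
    At B: go left to T.
      At T: go left to V.
        V is a leaf — visit V.
      At T: no right child.
      Visit T.
    At B: go right to H.
      At H: no left child.
      At H: go right to P.
        P is a leaf — visit P.
      Visit H.
    Visit B.
  At Y: no right child.
  Visit Y.
Visit R.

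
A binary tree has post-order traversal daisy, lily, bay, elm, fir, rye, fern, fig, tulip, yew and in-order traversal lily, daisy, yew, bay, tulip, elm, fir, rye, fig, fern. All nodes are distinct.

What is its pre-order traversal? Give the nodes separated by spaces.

yew lily daisy tulip bay fig rye fir elm fern

The last element of post-order is the root; it splits in-order into left and right subtrees.
Root yew: left subtree has 2 nodes {lily, daisy}, right has 7 {bay, tulip, elm, fir, rye, fig, fern}.
  Root lily: left subtree has 0 nodes { }, right has 1 {daisy}.
  Root tulip: left subtree has 1 node {bay}, right has 5 {elm, fir, rye, fig, fern}.
    Root fig: left subtree has 3 nodes {elm, fir, rye}, right has 1 {fern}.
      Root rye: left subtree has 2 nodes {elm, fir}, right has 0 { }.
        Root fir: left subtree has 1 node {elm}, right has 0 { }.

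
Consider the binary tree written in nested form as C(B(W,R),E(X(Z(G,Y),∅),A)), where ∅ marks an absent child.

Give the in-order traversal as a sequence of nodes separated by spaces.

W B R C G Z Y X E A

In-order visits the left subtree, then the node, then the right subtree.
At C: go left to B.
  At B: go left to W.
    W is a leaf — visit W.
  Visit B.
  At B: go right to R.
    R is a leaf — visit R.
Visit C.
At C: go right to E.
  At E: go left to X.
    At X: go left to Z.
      At Z: go left to G.
        G is a leaf — visit G.
      Visit Z.
      At Z: go right to Y.
        Y is a leaf — visit Y.
    Visit X.
    At X: no right child.
  Visit E.
  At E: go right to A.
    A is a leaf — visit A.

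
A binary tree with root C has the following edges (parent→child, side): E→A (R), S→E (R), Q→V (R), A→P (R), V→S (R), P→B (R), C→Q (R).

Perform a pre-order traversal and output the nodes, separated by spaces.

C Q V S E A P B

Pre-order visits the node, then its left subtree, then its right subtree.
Visit C.
At C: no left child.
At C: go right to Q.
  Visit Q.
  At Q: no left child.
  At Q: go right to V.
    Visit V.
    At V: no left child.
    At V: go right to S.
      Visit S.
      At S: no left child.
      At S: go right to E.
        Visit E.
        At E: no left child.
        At E: go right to A.
          Visit A.
          At A: no left child.
          At A: go right to P.
            Visit P.
            At P: no left child.
            At P: go right to B.
              B is a leaf — visit B.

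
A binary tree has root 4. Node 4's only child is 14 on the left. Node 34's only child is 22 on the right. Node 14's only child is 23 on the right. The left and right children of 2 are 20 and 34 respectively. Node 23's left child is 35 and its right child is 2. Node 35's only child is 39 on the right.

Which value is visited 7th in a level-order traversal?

20

Level-order visits nodes level by level from the root, left to right within each level.
Level 0: 4
Level 1: 14
Level 2: 23
Level 3: 35, 2
Level 4: 39, 20, 34
Level 5: 22
Full level-order sequence: 4, 14, 23, 35, 2, 39, 20, 34, 22.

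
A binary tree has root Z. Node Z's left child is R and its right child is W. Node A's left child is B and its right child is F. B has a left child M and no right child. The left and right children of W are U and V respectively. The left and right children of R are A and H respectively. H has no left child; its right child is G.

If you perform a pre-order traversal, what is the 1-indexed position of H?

Pre-order visits the node, then its left subtree, then its right subtree.
Visit Z.
At Z: go left to R.
  Visit R.
  At R: go left to A.
    Visit A.
    At A: go left to B.
      Visit B.
      At B: go left to M.
        M is a leaf — visit M.
      At B: no right child.
    At A: go right to F.
      F is a leaf — visit F.
  At R: go right to H.
    Visit H.
    At H: no left child.
    At H: go right to G.
      G is a leaf — visit G.
At Z: go right to W.
  Visit W.
  At W: go left to U.
    U is a leaf — visit U.
  At W: go right to V.
    V is a leaf — visit V.
Full pre-order sequence: Z, R, A, B, M, F, H, G, W, U, V.

7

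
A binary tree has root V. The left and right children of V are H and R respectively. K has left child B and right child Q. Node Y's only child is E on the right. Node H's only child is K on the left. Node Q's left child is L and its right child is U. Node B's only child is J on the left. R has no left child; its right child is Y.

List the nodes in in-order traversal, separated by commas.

In-order visits the left subtree, then the node, then the right subtree.
At V: go left to H.
  At H: go left to K.
    At K: go left to B.
      At B: go left to J.
        J is a leaf — visit J.
      Visit B.
      At B: no right child.
    Visit K.
    At K: go right to Q.
      At Q: go left to L.
        L is a leaf — visit L.
      Visit Q.
      At Q: go right to U.
        U is a leaf — visit U.
  Visit H.
  At H: no right child.
Visit V.
At V: go right to R.
  At R: no left child.
  Visit R.
  At R: go right to Y.
    At Y: no left child.
    Visit Y.
    At Y: go right to E.
      E is a leaf — visit E.

J, B, K, L, Q, U, H, V, R, Y, E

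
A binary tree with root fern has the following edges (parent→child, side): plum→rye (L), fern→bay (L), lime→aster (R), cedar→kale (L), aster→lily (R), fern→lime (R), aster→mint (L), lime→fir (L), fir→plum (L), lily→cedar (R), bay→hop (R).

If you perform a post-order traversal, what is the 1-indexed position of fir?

5

Post-order visits the left subtree, then the right subtree, then the node.
At fern: go left to bay.
  At bay: no left child.
  At bay: go right to hop.
    hop is a leaf — visit hop.
  Visit bay.
At fern: go right to lime.
  At lime: go left to fir.
    At fir: go left to plum.
      At plum: go left to rye.
        rye is a leaf — visit rye.
      At plum: no right child.
      Visit plum.
    At fir: no right child.
    Visit fir.
  At lime: go right to aster.
    At aster: go left to mint.
      mint is a leaf — visit mint.
    At aster: go right to lily.
      At lily: no left child.
      At lily: go right to cedar.
        At cedar: go left to kale.
          kale is a leaf — visit kale.
        At cedar: no right child.
        Visit cedar.
      Visit lily.
    Visit aster.
  Visit lime.
Visit fern.
Full post-order sequence: hop, bay, rye, plum, fir, mint, kale, cedar, lily, aster, lime, fern.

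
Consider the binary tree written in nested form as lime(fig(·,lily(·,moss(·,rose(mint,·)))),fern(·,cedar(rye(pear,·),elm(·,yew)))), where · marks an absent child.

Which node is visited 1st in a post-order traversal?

Post-order visits the left subtree, then the right subtree, then the node.
At lime: go left to fig.
  At fig: no left child.
  At fig: go right to lily.
    At lily: no left child.
    At lily: go right to moss.
      At moss: no left child.
      At moss: go right to rose.
        At rose: go left to mint.
          mint is a leaf — visit mint.
        At rose: no right child.
        Visit rose.
      Visit moss.
    Visit lily.
  Visit fig.
At lime: go right to fern.
  At fern: no left child.
  At fern: go right to cedar.
    At cedar: go left to rye.
      At rye: go left to pear.
        pear is a leaf — visit pear.
      At rye: no right child.
      Visit rye.
    At cedar: go right to elm.
      At elm: no left child.
      At elm: go right to yew.
        yew is a leaf — visit yew.
      Visit elm.
    Visit cedar.
  Visit fern.
Visit lime.
Full post-order sequence: mint, rose, moss, lily, fig, pear, rye, yew, elm, cedar, fern, lime.

mint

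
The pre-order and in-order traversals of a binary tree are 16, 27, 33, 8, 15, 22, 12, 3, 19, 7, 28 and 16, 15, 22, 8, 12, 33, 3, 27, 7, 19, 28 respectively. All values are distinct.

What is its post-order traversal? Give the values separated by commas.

The first element of pre-order is the root; it splits in-order into left and right subtrees.
Root 16: left subtree has 0 nodes { }, right has 10 {15, 22, 8, 12, 33, 3, 27, 7, 19, 28}.
  Root 27: left subtree has 6 nodes {15, 22, 8, 12, 33, 3}, right has 3 {7, 19, 28}.
    Root 33: left subtree has 4 nodes {15, 22, 8, 12}, right has 1 {3}.
      Root 8: left subtree has 2 nodes {15, 22}, right has 1 {12}.
        Root 15: left subtree has 0 nodes { }, right has 1 {22}.
    Root 19: left subtree has 1 node {7}, right has 1 {28}.

22, 15, 12, 8, 3, 33, 7, 28, 19, 27, 16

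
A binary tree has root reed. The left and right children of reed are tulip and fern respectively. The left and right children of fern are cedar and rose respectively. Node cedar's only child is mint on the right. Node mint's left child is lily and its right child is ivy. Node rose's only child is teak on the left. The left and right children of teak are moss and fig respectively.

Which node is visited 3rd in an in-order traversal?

cedar

In-order visits the left subtree, then the node, then the right subtree.
At reed: go left to tulip.
  tulip is a leaf — visit tulip.
Visit reed.
At reed: go right to fern.
  At fern: go left to cedar.
    At cedar: no left child.
    Visit cedar.
    At cedar: go right to mint.
      At mint: go left to lily.
        lily is a leaf — visit lily.
      Visit mint.
      At mint: go right to ivy.
        ivy is a leaf — visit ivy.
  Visit fern.
  At fern: go right to rose.
    At rose: go left to teak.
      At teak: go left to moss.
        moss is a leaf — visit moss.
      Visit teak.
      At teak: go right to fig.
        fig is a leaf — visit fig.
    Visit rose.
    At rose: no right child.
Full in-order sequence: tulip, reed, cedar, lily, mint, ivy, fern, moss, teak, fig, rose.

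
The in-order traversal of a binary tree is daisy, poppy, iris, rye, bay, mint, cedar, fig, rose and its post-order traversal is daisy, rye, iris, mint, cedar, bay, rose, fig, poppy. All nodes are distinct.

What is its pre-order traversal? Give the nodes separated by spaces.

poppy daisy fig bay iris rye cedar mint rose

The last element of post-order is the root; it splits in-order into left and right subtrees.
Root poppy: left subtree has 1 node {daisy}, right has 7 {iris, rye, bay, mint, cedar, fig, rose}.
  Root fig: left subtree has 5 nodes {iris, rye, bay, mint, cedar}, right has 1 {rose}.
    Root bay: left subtree has 2 nodes {iris, rye}, right has 2 {mint, cedar}.
      Root iris: left subtree has 0 nodes { }, right has 1 {rye}.
      Root cedar: left subtree has 1 node {mint}, right has 0 { }.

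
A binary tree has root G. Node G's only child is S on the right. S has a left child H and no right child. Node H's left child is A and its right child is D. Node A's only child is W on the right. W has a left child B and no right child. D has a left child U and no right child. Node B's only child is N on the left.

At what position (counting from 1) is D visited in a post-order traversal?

Post-order visits the left subtree, then the right subtree, then the node.
At G: no left child.
At G: go right to S.
  At S: go left to H.
    At H: go left to A.
      At A: no left child.
      At A: go right to W.
        At W: go left to B.
          At B: go left to N.
            N is a leaf — visit N.
          At B: no right child.
          Visit B.
        At W: no right child.
        Visit W.
      Visit A.
    At H: go right to D.
      At D: go left to U.
        U is a leaf — visit U.
      At D: no right child.
      Visit D.
    Visit H.
  At S: no right child.
  Visit S.
Visit G.
Full post-order sequence: N, B, W, A, U, D, H, S, G.

6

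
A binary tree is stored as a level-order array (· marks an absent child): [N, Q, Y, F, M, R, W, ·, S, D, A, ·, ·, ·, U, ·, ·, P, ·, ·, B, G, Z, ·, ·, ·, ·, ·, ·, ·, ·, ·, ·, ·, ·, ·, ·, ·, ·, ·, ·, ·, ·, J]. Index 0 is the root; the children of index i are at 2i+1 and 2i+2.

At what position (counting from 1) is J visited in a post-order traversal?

6

Post-order visits the left subtree, then the right subtree, then the node.
At N: go left to Q.
  At Q: go left to F.
    At F: no left child.
    At F: go right to S.
      At S: go left to P.
        P is a leaf — visit P.
      At S: no right child.
      Visit S.
    Visit F.
  At Q: go right to M.
    At M: go left to D.
      At D: no left child.
      At D: go right to B.
        B is a leaf — visit B.
      Visit D.
    At M: go right to A.
      At A: go left to G.
        At G: go left to J.
          J is a leaf — visit J.
        At G: no right child.
        Visit G.
      At A: go right to Z.
        Z is a leaf — visit Z.
      Visit A.
    Visit M.
  Visit Q.
At N: go right to Y.
  At Y: go left to R.
    R is a leaf — visit R.
  At Y: go right to W.
    At W: no left child.
    At W: go right to U.
      U is a leaf — visit U.
    Visit W.
  Visit Y.
Visit N.
Full post-order sequence: P, S, F, B, D, J, G, Z, A, M, Q, R, U, W, Y, N.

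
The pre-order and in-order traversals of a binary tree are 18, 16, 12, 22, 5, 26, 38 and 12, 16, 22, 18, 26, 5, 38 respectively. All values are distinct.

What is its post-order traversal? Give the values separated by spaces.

12 22 16 26 38 5 18

The first element of pre-order is the root; it splits in-order into left and right subtrees.
Root 18: left subtree has 3 nodes {12, 16, 22}, right has 3 {26, 5, 38}.
  Root 16: left subtree has 1 node {12}, right has 1 {22}.
  Root 5: left subtree has 1 node {26}, right has 1 {38}.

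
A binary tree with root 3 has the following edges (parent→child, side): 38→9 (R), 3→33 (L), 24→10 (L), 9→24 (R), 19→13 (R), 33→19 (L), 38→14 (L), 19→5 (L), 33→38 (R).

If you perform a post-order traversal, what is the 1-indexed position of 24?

6

Post-order visits the left subtree, then the right subtree, then the node.
At 3: go left to 33.
  At 33: go left to 19.
    At 19: go left to 5.
      5 is a leaf — visit 5.
    At 19: go right to 13.
      13 is a leaf — visit 13.
    Visit 19.
  At 33: go right to 38.
    At 38: go left to 14.
      14 is a leaf — visit 14.
    At 38: go right to 9.
      At 9: no left child.
      At 9: go right to 24.
        At 24: go left to 10.
          10 is a leaf — visit 10.
        At 24: no right child.
        Visit 24.
      Visit 9.
    Visit 38.
  Visit 33.
At 3: no right child.
Visit 3.
Full post-order sequence: 5, 13, 19, 14, 10, 24, 9, 38, 33, 3.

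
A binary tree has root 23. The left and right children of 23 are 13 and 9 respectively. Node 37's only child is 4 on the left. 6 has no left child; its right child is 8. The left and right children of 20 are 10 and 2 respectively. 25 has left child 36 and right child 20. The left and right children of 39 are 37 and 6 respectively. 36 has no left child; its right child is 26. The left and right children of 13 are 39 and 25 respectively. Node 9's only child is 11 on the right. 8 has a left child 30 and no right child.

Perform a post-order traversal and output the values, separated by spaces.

Post-order visits the left subtree, then the right subtree, then the node.
At 23: go left to 13.
  At 13: go left to 39.
    At 39: go left to 37.
      At 37: go left to 4.
        4 is a leaf — visit 4.
      At 37: no right child.
      Visit 37.
    At 39: go right to 6.
      At 6: no left child.
      At 6: go right to 8.
        At 8: go left to 30.
          30 is a leaf — visit 30.
        At 8: no right child.
        Visit 8.
      Visit 6.
    Visit 39.
  At 13: go right to 25.
    At 25: go left to 36.
      At 36: no left child.
      At 36: go right to 26.
        26 is a leaf — visit 26.
      Visit 36.
    At 25: go right to 20.
      At 20: go left to 10.
        10 is a leaf — visit 10.
      At 20: go right to 2.
        2 is a leaf — visit 2.
      Visit 20.
    Visit 25.
  Visit 13.
At 23: go right to 9.
  At 9: no left child.
  At 9: go right to 11.
    11 is a leaf — visit 11.
  Visit 9.
Visit 23.

4 37 30 8 6 39 26 36 10 2 20 25 13 11 9 23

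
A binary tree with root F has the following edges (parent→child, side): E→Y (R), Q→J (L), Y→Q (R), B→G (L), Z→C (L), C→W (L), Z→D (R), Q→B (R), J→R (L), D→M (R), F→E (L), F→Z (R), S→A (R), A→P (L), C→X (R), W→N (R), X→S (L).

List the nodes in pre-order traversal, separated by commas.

F, E, Y, Q, J, R, B, G, Z, C, W, N, X, S, A, P, D, M

Pre-order visits the node, then its left subtree, then its right subtree.
Visit F.
At F: go left to E.
  Visit E.
  At E: no left child.
  At E: go right to Y.
    Visit Y.
    At Y: no left child.
    At Y: go right to Q.
      Visit Q.
      At Q: go left to J.
        Visit J.
        At J: go left to R.
          R is a leaf — visit R.
        At J: no right child.
      At Q: go right to B.
        Visit B.
        At B: go left to G.
          G is a leaf — visit G.
        At B: no right child.
At F: go right to Z.
  Visit Z.
  At Z: go left to C.
    Visit C.
    At C: go left to W.
      Visit W.
      At W: no left child.
      At W: go right to N.
        N is a leaf — visit N.
    At C: go right to X.
      Visit X.
      At X: go left to S.
        Visit S.
        At S: no left child.
        At S: go right to A.
          Visit A.
          At A: go left to P.
            P is a leaf — visit P.
          At A: no right child.
      At X: no right child.
  At Z: go right to D.
    Visit D.
    At D: no left child.
    At D: go right to M.
      M is a leaf — visit M.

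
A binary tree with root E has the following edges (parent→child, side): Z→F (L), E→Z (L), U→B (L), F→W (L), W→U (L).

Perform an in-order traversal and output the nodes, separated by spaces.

B U W F Z E

In-order visits the left subtree, then the node, then the right subtree.
At E: go left to Z.
  At Z: go left to F.
    At F: go left to W.
      At W: go left to U.
        At U: go left to B.
          B is a leaf — visit B.
        Visit U.
        At U: no right child.
      Visit W.
      At W: no right child.
    Visit F.
    At F: no right child.
  Visit Z.
  At Z: no right child.
Visit E.
At E: no right child.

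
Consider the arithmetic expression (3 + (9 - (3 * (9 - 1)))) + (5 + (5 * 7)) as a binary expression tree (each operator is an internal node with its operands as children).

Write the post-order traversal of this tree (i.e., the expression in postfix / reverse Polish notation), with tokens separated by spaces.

3 9 3 9 1 - * - + 5 5 7 * + +

Post-order on an expression tree gives postfix notation: for each operator, emit left operand, right operand, then the operator.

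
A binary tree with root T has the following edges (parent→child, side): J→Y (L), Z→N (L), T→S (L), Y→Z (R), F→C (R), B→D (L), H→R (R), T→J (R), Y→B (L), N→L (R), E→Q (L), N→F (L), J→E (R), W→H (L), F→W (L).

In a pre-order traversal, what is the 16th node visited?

Pre-order visits the node, then its left subtree, then its right subtree.
Visit T.
At T: go left to S.
  S is a leaf — visit S.
At T: go right to J.
  Visit J.
  At J: go left to Y.
    Visit Y.
    At Y: go left to B.
      Visit B.
      At B: go left to D.
        D is a leaf — visit D.
      At B: no right child.
    At Y: go right to Z.
      Visit Z.
      At Z: go left to N.
        Visit N.
        At N: go left to F.
          Visit F.
          At F: go left to W.
            Visit W.
            At W: go left to H.
              Visit H.
              At H: no left child.
              At H: go right to R.
                R is a leaf — visit R.
            At W: no right child.
          At F: go right to C.
            C is a leaf — visit C.
        At N: go right to L.
          L is a leaf — visit L.
      At Z: no right child.
  At J: go right to E.
    Visit E.
    At E: go left to Q.
      Q is a leaf — visit Q.
    At E: no right child.
Full pre-order sequence: T, S, J, Y, B, D, Z, N, F, W, H, R, C, L, E, Q.

Q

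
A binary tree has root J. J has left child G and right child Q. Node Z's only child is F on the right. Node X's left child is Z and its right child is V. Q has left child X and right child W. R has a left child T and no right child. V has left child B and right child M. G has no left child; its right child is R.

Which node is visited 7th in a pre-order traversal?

Pre-order visits the node, then its left subtree, then its right subtree.
Visit J.
At J: go left to G.
  Visit G.
  At G: no left child.
  At G: go right to R.
    Visit R.
    At R: go left to T.
      T is a leaf — visit T.
    At R: no right child.
At J: go right to Q.
  Visit Q.
  At Q: go left to X.
    Visit X.
    At X: go left to Z.
      Visit Z.
      At Z: no left child.
      At Z: go right to F.
        F is a leaf — visit F.
    At X: go right to V.
      Visit V.
      At V: go left to B.
        B is a leaf — visit B.
      At V: go right to M.
        M is a leaf — visit M.
  At Q: go right to W.
    W is a leaf — visit W.
Full pre-order sequence: J, G, R, T, Q, X, Z, F, V, B, M, W.

Z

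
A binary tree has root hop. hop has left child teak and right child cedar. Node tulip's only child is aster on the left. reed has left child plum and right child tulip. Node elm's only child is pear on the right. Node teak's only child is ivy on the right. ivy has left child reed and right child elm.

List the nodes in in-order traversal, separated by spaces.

In-order visits the left subtree, then the node, then the right subtree.
At hop: go left to teak.
  At teak: no left child.
  Visit teak.
  At teak: go right to ivy.
    At ivy: go left to reed.
      At reed: go left to plum.
        plum is a leaf — visit plum.
      Visit reed.
      At reed: go right to tulip.
        At tulip: go left to aster.
          aster is a leaf — visit aster.
        Visit tulip.
        At tulip: no right child.
    Visit ivy.
    At ivy: go right to elm.
      At elm: no left child.
      Visit elm.
      At elm: go right to pear.
        pear is a leaf — visit pear.
Visit hop.
At hop: go right to cedar.
  cedar is a leaf — visit cedar.

teak plum reed aster tulip ivy elm pear hop cedar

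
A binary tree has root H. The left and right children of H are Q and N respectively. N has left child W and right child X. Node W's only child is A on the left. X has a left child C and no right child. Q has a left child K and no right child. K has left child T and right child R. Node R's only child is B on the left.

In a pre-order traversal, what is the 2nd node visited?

Pre-order visits the node, then its left subtree, then its right subtree.
Visit H.
At H: go left to Q.
  Visit Q.
  At Q: go left to K.
    Visit K.
    At K: go left to T.
      T is a leaf — visit T.
    At K: go right to R.
      Visit R.
      At R: go left to B.
        B is a leaf — visit B.
      At R: no right child.
  At Q: no right child.
At H: go right to N.
  Visit N.
  At N: go left to W.
    Visit W.
    At W: go left to A.
      A is a leaf — visit A.
    At W: no right child.
  At N: go right to X.
    Visit X.
    At X: go left to C.
      C is a leaf — visit C.
    At X: no right child.
Full pre-order sequence: H, Q, K, T, R, B, N, W, A, X, C.

Q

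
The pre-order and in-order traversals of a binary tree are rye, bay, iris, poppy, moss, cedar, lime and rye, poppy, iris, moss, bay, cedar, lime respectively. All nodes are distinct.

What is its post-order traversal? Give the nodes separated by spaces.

poppy moss iris lime cedar bay rye

The first element of pre-order is the root; it splits in-order into left and right subtrees.
Root rye: left subtree has 0 nodes { }, right has 6 {poppy, iris, moss, bay, cedar, lime}.
  Root bay: left subtree has 3 nodes {poppy, iris, moss}, right has 2 {cedar, lime}.
    Root iris: left subtree has 1 node {poppy}, right has 1 {moss}.
    Root cedar: left subtree has 0 nodes { }, right has 1 {lime}.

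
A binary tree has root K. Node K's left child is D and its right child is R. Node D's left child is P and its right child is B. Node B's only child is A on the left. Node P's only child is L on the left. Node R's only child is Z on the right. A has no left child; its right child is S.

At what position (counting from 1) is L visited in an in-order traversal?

In-order visits the left subtree, then the node, then the right subtree.
At K: go left to D.
  At D: go left to P.
    At P: go left to L.
      L is a leaf — visit L.
    Visit P.
    At P: no right child.
  Visit D.
  At D: go right to B.
    At B: go left to A.
      At A: no left child.
      Visit A.
      At A: go right to S.
        S is a leaf — visit S.
    Visit B.
    At B: no right child.
Visit K.
At K: go right to R.
  At R: no left child.
  Visit R.
  At R: go right to Z.
    Z is a leaf — visit Z.
Full in-order sequence: L, P, D, A, S, B, K, R, Z.

1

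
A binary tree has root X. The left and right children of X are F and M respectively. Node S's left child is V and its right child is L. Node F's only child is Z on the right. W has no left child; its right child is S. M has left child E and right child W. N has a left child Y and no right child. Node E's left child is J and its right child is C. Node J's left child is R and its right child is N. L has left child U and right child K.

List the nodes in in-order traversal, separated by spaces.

In-order visits the left subtree, then the node, then the right subtree.
At X: go left to F.
  At F: no left child.
  Visit F.
  At F: go right to Z.
    Z is a leaf — visit Z.
Visit X.
At X: go right to M.
  At M: go left to E.
    At E: go left to J.
      At J: go left to R.
        R is a leaf — visit R.
      Visit J.
      At J: go right to N.
        At N: go left to Y.
          Y is a leaf — visit Y.
        Visit N.
        At N: no right child.
    Visit E.
    At E: go right to C.
      C is a leaf — visit C.
  Visit M.
  At M: go right to W.
    At W: no left child.
    Visit W.
    At W: go right to S.
      At S: go left to V.
        V is a leaf — visit V.
      Visit S.
      At S: go right to L.
        At L: go left to U.
          U is a leaf — visit U.
        Visit L.
        At L: go right to K.
          K is a leaf — visit K.

F Z X R J Y N E C M W V S U L K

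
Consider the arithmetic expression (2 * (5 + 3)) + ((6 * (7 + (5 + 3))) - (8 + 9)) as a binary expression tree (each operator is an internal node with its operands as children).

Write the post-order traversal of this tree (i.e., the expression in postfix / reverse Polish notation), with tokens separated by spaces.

Post-order on an expression tree gives postfix notation: for each operator, emit left operand, right operand, then the operator.

2 5 3 + * 6 7 5 3 + + * 8 9 + - +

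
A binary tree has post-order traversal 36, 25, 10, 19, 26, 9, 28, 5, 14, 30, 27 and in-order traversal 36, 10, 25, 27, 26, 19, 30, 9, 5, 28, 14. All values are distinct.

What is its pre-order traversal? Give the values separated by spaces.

27 10 36 25 30 26 19 14 5 9 28

The last element of post-order is the root; it splits in-order into left and right subtrees.
Root 27: left subtree has 3 nodes {36, 10, 25}, right has 7 {26, 19, 30, 9, 5, 28, 14}.
  Root 10: left subtree has 1 node {36}, right has 1 {25}.
  Root 30: left subtree has 2 nodes {26, 19}, right has 4 {9, 5, 28, 14}.
    Root 26: left subtree has 0 nodes { }, right has 1 {19}.
    Root 14: left subtree has 3 nodes {9, 5, 28}, right has 0 { }.
      Root 5: left subtree has 1 node {9}, right has 1 {28}.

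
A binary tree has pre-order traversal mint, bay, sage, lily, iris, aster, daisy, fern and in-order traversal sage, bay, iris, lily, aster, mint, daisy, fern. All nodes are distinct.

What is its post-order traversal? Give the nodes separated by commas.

The first element of pre-order is the root; it splits in-order into left and right subtrees.
Root mint: left subtree has 5 nodes {sage, bay, iris, lily, aster}, right has 2 {daisy, fern}.
  Root bay: left subtree has 1 node {sage}, right has 3 {iris, lily, aster}.
    Root lily: left subtree has 1 node {iris}, right has 1 {aster}.
  Root daisy: left subtree has 0 nodes { }, right has 1 {fern}.

sage, iris, aster, lily, bay, fern, daisy, mint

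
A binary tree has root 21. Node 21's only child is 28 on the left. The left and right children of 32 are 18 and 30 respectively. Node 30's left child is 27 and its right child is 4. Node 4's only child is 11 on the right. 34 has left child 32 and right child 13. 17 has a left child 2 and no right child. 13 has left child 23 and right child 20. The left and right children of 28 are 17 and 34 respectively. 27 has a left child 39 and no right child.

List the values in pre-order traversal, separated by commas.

Pre-order visits the node, then its left subtree, then its right subtree.
Visit 21.
At 21: go left to 28.
  Visit 28.
  At 28: go left to 17.
    Visit 17.
    At 17: go left to 2.
      2 is a leaf — visit 2.
    At 17: no right child.
  At 28: go right to 34.
    Visit 34.
    At 34: go left to 32.
      Visit 32.
      At 32: go left to 18.
        18 is a leaf — visit 18.
      At 32: go right to 30.
        Visit 30.
        At 30: go left to 27.
          Visit 27.
          At 27: go left to 39.
            39 is a leaf — visit 39.
          At 27: no right child.
        At 30: go right to 4.
          Visit 4.
          At 4: no left child.
          At 4: go right to 11.
            11 is a leaf — visit 11.
    At 34: go right to 13.
      Visit 13.
      At 13: go left to 23.
        23 is a leaf — visit 23.
      At 13: go right to 20.
        20 is a leaf — visit 20.
At 21: no right child.

21, 28, 17, 2, 34, 32, 18, 30, 27, 39, 4, 11, 13, 23, 20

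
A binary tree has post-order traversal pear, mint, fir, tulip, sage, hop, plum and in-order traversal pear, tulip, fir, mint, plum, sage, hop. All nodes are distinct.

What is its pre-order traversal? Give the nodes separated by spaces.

The last element of post-order is the root; it splits in-order into left and right subtrees.
Root plum: left subtree has 4 nodes {pear, tulip, fir, mint}, right has 2 {sage, hop}.
  Root tulip: left subtree has 1 node {pear}, right has 2 {fir, mint}.
    Root fir: left subtree has 0 nodes { }, right has 1 {mint}.
  Root hop: left subtree has 1 node {sage}, right has 0 { }.

plum tulip pear fir mint hop sage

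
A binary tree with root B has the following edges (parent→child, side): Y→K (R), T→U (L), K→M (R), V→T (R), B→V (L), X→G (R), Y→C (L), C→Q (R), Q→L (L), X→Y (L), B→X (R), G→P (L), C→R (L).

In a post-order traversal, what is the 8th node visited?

M

Post-order visits the left subtree, then the right subtree, then the node.
At B: go left to V.
  At V: no left child.
  At V: go right to T.
    At T: go left to U.
      U is a leaf — visit U.
    At T: no right child.
    Visit T.
  Visit V.
At B: go right to X.
  At X: go left to Y.
    At Y: go left to C.
      At C: go left to R.
        R is a leaf — visit R.
      At C: go right to Q.
        At Q: go left to L.
          L is a leaf — visit L.
        At Q: no right child.
        Visit Q.
      Visit C.
    At Y: go right to K.
      At K: no left child.
      At K: go right to M.
        M is a leaf — visit M.
      Visit K.
    Visit Y.
  At X: go right to G.
    At G: go left to P.
      P is a leaf — visit P.
    At G: no right child.
    Visit G.
  Visit X.
Visit B.
Full post-order sequence: U, T, V, R, L, Q, C, M, K, Y, P, G, X, B.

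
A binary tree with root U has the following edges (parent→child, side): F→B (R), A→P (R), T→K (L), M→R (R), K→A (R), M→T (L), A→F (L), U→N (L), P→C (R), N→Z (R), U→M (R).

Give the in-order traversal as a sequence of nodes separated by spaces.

N Z U K F B A P C T M R

In-order visits the left subtree, then the node, then the right subtree.
At U: go left to N.
  At N: no left child.
  Visit N.
  At N: go right to Z.
    Z is a leaf — visit Z.
Visit U.
At U: go right to M.
  At M: go left to T.
    At T: go left to K.
      At K: no left child.
      Visit K.
      At K: go right to A.
        At A: go left to F.
          At F: no left child.
          Visit F.
          At F: go right to B.
            B is a leaf — visit B.
        Visit A.
        At A: go right to P.
          At P: no left child.
          Visit P.
          At P: go right to C.
            C is a leaf — visit C.
    Visit T.
    At T: no right child.
  Visit M.
  At M: go right to R.
    R is a leaf — visit R.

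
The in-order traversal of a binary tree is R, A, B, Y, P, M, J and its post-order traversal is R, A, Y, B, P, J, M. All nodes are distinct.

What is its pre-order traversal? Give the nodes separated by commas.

M, P, B, A, R, Y, J

The last element of post-order is the root; it splits in-order into left and right subtrees.
Root M: left subtree has 5 nodes {R, A, B, Y, P}, right has 1 {J}.
  Root P: left subtree has 4 nodes {R, A, B, Y}, right has 0 { }.
    Root B: left subtree has 2 nodes {R, A}, right has 1 {Y}.
      Root A: left subtree has 1 node {R}, right has 0 { }.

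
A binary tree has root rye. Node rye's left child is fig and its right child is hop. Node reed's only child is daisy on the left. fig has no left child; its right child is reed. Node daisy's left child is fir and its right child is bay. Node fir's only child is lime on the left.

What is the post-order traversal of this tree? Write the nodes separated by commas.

Post-order visits the left subtree, then the right subtree, then the node.
At rye: go left to fig.
  At fig: no left child.
  At fig: go right to reed.
    At reed: go left to daisy.
      At daisy: go left to fir.
        At fir: go left to lime.
          lime is a leaf — visit lime.
        At fir: no right child.
        Visit fir.
      At daisy: go right to bay.
        bay is a leaf — visit bay.
      Visit daisy.
    At reed: no right child.
    Visit reed.
  Visit fig.
At rye: go right to hop.
  hop is a leaf — visit hop.
Visit rye.

lime, fir, bay, daisy, reed, fig, hop, rye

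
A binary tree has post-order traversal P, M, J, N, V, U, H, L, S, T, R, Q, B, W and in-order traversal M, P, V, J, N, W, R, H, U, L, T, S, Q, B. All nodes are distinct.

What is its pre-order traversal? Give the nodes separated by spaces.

The last element of post-order is the root; it splits in-order into left and right subtrees.
Root W: left subtree has 5 nodes {M, P, V, J, N}, right has 8 {R, H, U, L, T, S, Q, B}.
  Root V: left subtree has 2 nodes {M, P}, right has 2 {J, N}.
    Root M: left subtree has 0 nodes { }, right has 1 {P}.
    Root N: left subtree has 1 node {J}, right has 0 { }.
  Root B: left subtree has 7 nodes {R, H, U, L, T, S, Q}, right has 0 { }.
    Root Q: left subtree has 6 nodes {R, H, U, L, T, S}, right has 0 { }.
      Root R: left subtree has 0 nodes { }, right has 5 {H, U, L, T, S}.
        Root T: left subtree has 3 nodes {H, U, L}, right has 1 {S}.
          Root L: left subtree has 2 nodes {H, U}, right has 0 { }.
            Root H: left subtree has 0 nodes { }, right has 1 {U}.

W V M P N J B Q R T L H U S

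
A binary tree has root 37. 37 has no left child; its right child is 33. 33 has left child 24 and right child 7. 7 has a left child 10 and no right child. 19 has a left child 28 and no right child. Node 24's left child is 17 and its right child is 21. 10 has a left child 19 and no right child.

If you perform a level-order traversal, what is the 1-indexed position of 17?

Level-order visits nodes level by level from the root, left to right within each level.
Level 0: 37
Level 1: 33
Level 2: 24, 7
Level 3: 17, 21, 10
Level 4: 19
Level 5: 28
Full level-order sequence: 37, 33, 24, 7, 17, 21, 10, 19, 28.

5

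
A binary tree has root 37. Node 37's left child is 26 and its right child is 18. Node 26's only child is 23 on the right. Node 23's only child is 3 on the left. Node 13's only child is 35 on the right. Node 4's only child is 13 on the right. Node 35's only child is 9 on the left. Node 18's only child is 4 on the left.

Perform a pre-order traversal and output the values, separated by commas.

37, 26, 23, 3, 18, 4, 13, 35, 9

Pre-order visits the node, then its left subtree, then its right subtree.
Visit 37.
At 37: go left to 26.
  Visit 26.
  At 26: no left child.
  At 26: go right to 23.
    Visit 23.
    At 23: go left to 3.
      3 is a leaf — visit 3.
    At 23: no right child.
At 37: go right to 18.
  Visit 18.
  At 18: go left to 4.
    Visit 4.
    At 4: no left child.
    At 4: go right to 13.
      Visit 13.
      At 13: no left child.
      At 13: go right to 35.
        Visit 35.
        At 35: go left to 9.
          9 is a leaf — visit 9.
        At 35: no right child.
  At 18: no right child.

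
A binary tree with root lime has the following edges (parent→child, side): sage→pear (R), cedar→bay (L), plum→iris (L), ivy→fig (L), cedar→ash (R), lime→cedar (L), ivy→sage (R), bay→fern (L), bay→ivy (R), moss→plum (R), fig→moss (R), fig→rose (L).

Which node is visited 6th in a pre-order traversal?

Pre-order visits the node, then its left subtree, then its right subtree.
Visit lime.
At lime: go left to cedar.
  Visit cedar.
  At cedar: go left to bay.
    Visit bay.
    At bay: go left to fern.
      fern is a leaf — visit fern.
    At bay: go right to ivy.
      Visit ivy.
      At ivy: go left to fig.
        Visit fig.
        At fig: go left to rose.
          rose is a leaf — visit rose.
        At fig: go right to moss.
          Visit moss.
          At moss: no left child.
          At moss: go right to plum.
            Visit plum.
            At plum: go left to iris.
              iris is a leaf — visit iris.
            At plum: no right child.
      At ivy: go right to sage.
        Visit sage.
        At sage: no left child.
        At sage: go right to pear.
          pear is a leaf — visit pear.
  At cedar: go right to ash.
    ash is a leaf — visit ash.
At lime: no right child.
Full pre-order sequence: lime, cedar, bay, fern, ivy, fig, rose, moss, plum, iris, sage, pear, ash.

fig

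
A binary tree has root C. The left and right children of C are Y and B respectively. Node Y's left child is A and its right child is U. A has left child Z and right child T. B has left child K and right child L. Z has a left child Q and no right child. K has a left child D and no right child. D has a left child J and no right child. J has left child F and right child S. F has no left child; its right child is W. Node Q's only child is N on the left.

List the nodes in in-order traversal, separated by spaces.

In-order visits the left subtree, then the node, then the right subtree.
At C: go left to Y.
  At Y: go left to A.
    At A: go left to Z.
      At Z: go left to Q.
        At Q: go left to N.
          N is a leaf — visit N.
        Visit Q.
        At Q: no right child.
      Visit Z.
      At Z: no right child.
    Visit A.
    At A: go right to T.
      T is a leaf — visit T.
  Visit Y.
  At Y: go right to U.
    U is a leaf — visit U.
Visit C.
At C: go right to B.
  At B: go left to K.
    At K: go left to D.
      At D: go left to J.
        At J: go left to F.
          At F: no left child.
          Visit F.
          At F: go right to W.
            W is a leaf — visit W.
        Visit J.
        At J: go right to S.
          S is a leaf — visit S.
      Visit D.
      At D: no right child.
    Visit K.
    At K: no right child.
  Visit B.
  At B: go right to L.
    L is a leaf — visit L.

N Q Z A T Y U C F W J S D K B L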